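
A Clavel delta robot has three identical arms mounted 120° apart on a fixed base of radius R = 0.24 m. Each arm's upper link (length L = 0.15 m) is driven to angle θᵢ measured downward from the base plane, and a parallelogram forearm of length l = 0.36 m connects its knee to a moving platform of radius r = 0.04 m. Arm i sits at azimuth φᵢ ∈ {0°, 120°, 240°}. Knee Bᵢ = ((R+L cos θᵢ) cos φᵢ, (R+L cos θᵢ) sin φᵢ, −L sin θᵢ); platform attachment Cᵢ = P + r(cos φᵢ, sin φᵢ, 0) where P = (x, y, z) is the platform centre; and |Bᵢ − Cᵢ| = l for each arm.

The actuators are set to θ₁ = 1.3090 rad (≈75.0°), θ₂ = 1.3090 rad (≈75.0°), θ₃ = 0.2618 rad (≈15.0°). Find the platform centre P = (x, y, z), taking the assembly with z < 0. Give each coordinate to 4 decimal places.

arm 1 at φ=0.0°: ρ1 = 0.2388;  S1 = (0.2388, 0.0000, -0.1449)
S2 = (0.2388·cos120.0°, 0.2388·sin120.0°, -0.1449) = (-0.1194, 0.2068, -0.1449)
φ3=240.0°: virtual centre (-0.1724, -0.2987, -0.0388), radius l
|S₂|²−|S₁|² = 0.0000;  |S₃|²−|S₁|² = 0.0424
linear system: -0.7165x+0.4137y = 0.0000−0.0000z; -0.8225x+-0.5974y = 0.0424−0.2121z
Cramer: x(z) = -0.0228+0.1142z;  y(z) = -0.0396+0.1978z
quadratic in z: (1.0522)z²+(0.2143)z+(-0.0386)=0, √Δ=0.4564 → z ∈ {-0.3187, 0.1150}; z = -0.3187 (taking z<0)
x = -0.0593, y = -0.1026

(-0.0593, -0.1026, -0.3187)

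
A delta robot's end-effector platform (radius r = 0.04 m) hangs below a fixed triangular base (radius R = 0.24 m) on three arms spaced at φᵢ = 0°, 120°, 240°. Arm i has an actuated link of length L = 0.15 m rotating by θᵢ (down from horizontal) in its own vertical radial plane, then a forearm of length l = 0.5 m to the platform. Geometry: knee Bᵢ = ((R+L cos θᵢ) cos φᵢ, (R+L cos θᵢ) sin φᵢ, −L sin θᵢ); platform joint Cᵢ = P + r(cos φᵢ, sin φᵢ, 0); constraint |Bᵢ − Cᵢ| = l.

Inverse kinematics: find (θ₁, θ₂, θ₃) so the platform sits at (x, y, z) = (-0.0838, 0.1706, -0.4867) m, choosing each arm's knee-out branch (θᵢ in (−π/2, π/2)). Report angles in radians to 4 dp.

rotate P by −φ1: (-0.0838, 0.1706, -0.4867)
  A=0.2838, B=-0.4867, C=(l²−L²−A²−y'²−z²)/(2L)=-0.3967
  √(A²+B²)=0.5634;  θ1 = -1.0429+2.3521 ≈ 1.3092
arm 2 (φ=120.0°): x'=0.1896, y'=-0.0127
  e−x'=0.0104;  (l²−L²−(e−x')²−y'²−z²)/2L = -0.0322
  θ2 = atan2(B,A) + arccos(C/0.4868) = 0.0874
φ3=240.0° → target in arm frame (-0.1058, -0.1579)
  A=0.3058, B=-0.4867, C=(l²−L²−A²−y'²−z²)/(2L)=-0.4261
  √(A²+B²)=0.5748;  θ3 = -1.0098+2.4059 ≈ 1.3961

θ₁ = 1.3092, θ₂ = 0.0874, θ₃ = 1.3961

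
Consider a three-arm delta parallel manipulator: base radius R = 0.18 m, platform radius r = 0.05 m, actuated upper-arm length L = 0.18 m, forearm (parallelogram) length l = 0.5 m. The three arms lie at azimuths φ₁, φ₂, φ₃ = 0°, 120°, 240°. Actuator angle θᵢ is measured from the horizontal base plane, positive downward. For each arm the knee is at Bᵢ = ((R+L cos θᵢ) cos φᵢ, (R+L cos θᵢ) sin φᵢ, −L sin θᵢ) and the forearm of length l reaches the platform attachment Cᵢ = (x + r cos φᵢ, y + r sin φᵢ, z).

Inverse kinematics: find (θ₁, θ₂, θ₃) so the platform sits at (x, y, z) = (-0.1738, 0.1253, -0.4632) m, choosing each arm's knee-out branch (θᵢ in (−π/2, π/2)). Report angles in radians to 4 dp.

θ₁ = 1.1347, θ₂ = -0.0871, θ₃ = 0.6982

rotate P by −φ1: (-0.1738, 0.1253, -0.4632)
  A=0.3038, B=-0.4632, C=(l²−L²−A²−y'²−z²)/(2L)=-0.2915
  γ=atan2(-0.4632,0.3038)=-0.9903;  ψ=arccos(-0.5263)=2.1250;  θ1=γ+ψ≈1.1347
φ2=120.0° → target in arm frame (0.1954, 0.0879)
  A=-0.0654, B=-0.4632, C=(l²−L²−A²−y'²−z²)/(2L)=-0.0249
  γ=atan2(-0.4632,-0.0654)=-1.7111;  ψ=arccos(-0.0532)=1.6240;  θ2=γ+ψ≈-0.0871
arm 3 (φ=240.0°): x'=-0.0216, y'=-0.2132
  A=0.1516, B=-0.4632, C=(l²−L²−A²−y'²−z²)/(2L)=-0.1816
  √(A²+B²)=0.4874;  θ3 = -1.2545+1.9526 ≈ 0.6982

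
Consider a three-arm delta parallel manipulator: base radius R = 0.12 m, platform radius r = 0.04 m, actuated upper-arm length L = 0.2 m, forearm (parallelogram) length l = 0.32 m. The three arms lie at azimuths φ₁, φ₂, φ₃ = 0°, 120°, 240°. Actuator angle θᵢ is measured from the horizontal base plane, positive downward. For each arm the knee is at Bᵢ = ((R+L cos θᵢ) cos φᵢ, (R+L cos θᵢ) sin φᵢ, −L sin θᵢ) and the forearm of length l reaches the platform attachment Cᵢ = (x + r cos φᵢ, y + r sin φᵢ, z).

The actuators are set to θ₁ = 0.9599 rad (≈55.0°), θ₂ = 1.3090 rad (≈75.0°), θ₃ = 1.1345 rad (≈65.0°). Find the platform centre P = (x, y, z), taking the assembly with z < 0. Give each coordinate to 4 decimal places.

S1 = (0.1947·cos0.0°, 0.1947·sin0.0°, -0.1638) = (0.1947, 0.0000, -0.1638)
S2 = (0.1318·cos120.0°, 0.1318·sin120.0°, -0.1932) = (-0.0659, 0.1141, -0.1932)
φ3=240.0°: virtual centre (-0.0823, -0.1425, -0.1813), radius l
eliminate P² terms by subtracting sphere 1 from 2 and 3
[-0.5212 0.2282 -0.0587]·P = -0.0101;  [-0.5540 -0.2850 -0.0349]·P = -0.0048
Cramer: x(z) = 0.0145-0.0898z;  y(z) = -0.0111+0.0522z
sphere 1 gives Az²+Bz+C=0 with A=1.0108, B=0.3589, C=-0.0429;  B²−4AC=0.3024;  roots -0.4495, 0.0945;  negative root z = -0.4495
x = 0.0548, y = -0.0346

(0.0548, -0.0346, -0.4495)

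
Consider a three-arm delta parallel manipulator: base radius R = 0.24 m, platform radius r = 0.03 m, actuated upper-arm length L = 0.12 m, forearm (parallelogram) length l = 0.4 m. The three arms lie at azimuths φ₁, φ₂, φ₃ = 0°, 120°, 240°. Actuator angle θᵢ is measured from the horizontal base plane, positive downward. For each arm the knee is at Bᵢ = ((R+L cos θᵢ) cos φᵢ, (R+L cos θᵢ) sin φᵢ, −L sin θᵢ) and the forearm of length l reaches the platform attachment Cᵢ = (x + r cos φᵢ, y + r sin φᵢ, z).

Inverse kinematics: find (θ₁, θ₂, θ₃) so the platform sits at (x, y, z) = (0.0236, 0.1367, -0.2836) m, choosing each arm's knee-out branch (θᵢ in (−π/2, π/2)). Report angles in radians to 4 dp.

θ₁ = 0.4368, θ₂ = -0.3489, θ₃ = 1.3962

arm 1 (φ=0.0°): x'=0.0236, y'=0.1367
  A cos θ + B sin θ = C:  0.1864·cos θ + -0.2836·sin θ = 0.0489
  θ1 = atan2(B,A) + arccos(C/0.3394) = 0.4368
φ2=120.0° → target in arm frame (0.1066, -0.0888)
  A cos θ + B sin θ = C:  0.1034·cos θ + -0.2836·sin θ = 0.1941
  θ2 = atan2(B,A) + arccos(C/0.3019) = -0.3489
arm 3 (φ=240.0°): x'=-0.1302, y'=-0.0479
  A cos θ + B sin θ = C:  0.3402·cos θ + -0.2836·sin θ = -0.2202
  γ=atan2(-0.2836,0.3402)=-0.6949;  ψ=arccos(-0.4972)=2.0912;  θ3=γ+ψ≈1.3962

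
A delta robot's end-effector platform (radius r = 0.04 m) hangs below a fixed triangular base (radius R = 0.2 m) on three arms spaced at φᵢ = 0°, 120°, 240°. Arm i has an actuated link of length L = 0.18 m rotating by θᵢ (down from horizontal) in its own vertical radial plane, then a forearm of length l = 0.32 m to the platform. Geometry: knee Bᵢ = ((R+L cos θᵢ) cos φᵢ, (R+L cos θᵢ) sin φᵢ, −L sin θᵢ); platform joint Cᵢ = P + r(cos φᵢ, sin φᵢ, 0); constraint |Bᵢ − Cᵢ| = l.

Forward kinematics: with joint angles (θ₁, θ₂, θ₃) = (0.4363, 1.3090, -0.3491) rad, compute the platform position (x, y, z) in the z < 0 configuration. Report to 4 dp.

(0.0266, -0.1095, -0.1257)

φ1=0.0°: virtual centre (0.3231, 0.0000, -0.0761), radius l
arm 2 at φ=120.0°: ρ2 = 0.2066;  centre 2 = (-0.1033, 0.1789, -0.1739)
arm 3 at φ=240.0°: ρ3 = 0.3291;  centre 3 = (-0.1646, -0.2850, 0.0616)
eliminate P² terms by subtracting sphere 1 from 2 and 3
plane₁₂: -0.8529x+0.3578y+-0.1956z = -0.0373
Cramer: x(z) = 0.0246-0.0156z;  y(z) = -0.0455+0.5095z
into |P−centre ₁|² = l²: 1.2598z² + 0.1150z + -0.0054 = 0;  Δ = 0.0406;  z = -0.1257 or 0.0343 → z<0 root = -0.1257
x = 0.0266, y = -0.1095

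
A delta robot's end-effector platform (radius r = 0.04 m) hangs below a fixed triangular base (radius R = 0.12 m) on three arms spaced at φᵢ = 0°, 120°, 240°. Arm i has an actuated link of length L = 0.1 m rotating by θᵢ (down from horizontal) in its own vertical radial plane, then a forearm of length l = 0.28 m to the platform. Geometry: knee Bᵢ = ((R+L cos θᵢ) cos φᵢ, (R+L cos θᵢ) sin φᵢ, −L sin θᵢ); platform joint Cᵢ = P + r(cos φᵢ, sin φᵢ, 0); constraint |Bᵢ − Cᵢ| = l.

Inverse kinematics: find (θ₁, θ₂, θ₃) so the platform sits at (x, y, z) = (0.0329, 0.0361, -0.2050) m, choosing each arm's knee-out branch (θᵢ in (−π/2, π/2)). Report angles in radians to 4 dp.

θ₁ = -0.3485, θ₂ = -0.1746, θ₃ = 0.3496

rotate P by −φ1: (0.0329, 0.0361, -0.2050)
  A=0.0471, B=-0.2050, C=(l²−L²−A²−y'²−z²)/(2L)=0.1143
  √(A²+B²)=0.2103;  θ1 = -1.3450+0.9965 ≈ -0.3485
rotate P by −φ2: (0.0148, -0.0465, -0.2050)
  A cos θ + B sin θ = C:  0.0652·cos θ + -0.2050·sin θ = 0.0998
  γ=atan2(-0.2050,0.0652)=-1.2629;  ψ=arccos(0.4639)=1.0884;  θ2=γ+ψ≈-0.1746
rotate P by −φ3: (-0.0477, 0.0104, -0.2050)
  A=0.1277, B=-0.2050, C=(l²−L²−A²−y'²−z²)/(2L)=0.0498
  θ3 = atan2(B,A) + arccos(C/0.2415) = 0.3496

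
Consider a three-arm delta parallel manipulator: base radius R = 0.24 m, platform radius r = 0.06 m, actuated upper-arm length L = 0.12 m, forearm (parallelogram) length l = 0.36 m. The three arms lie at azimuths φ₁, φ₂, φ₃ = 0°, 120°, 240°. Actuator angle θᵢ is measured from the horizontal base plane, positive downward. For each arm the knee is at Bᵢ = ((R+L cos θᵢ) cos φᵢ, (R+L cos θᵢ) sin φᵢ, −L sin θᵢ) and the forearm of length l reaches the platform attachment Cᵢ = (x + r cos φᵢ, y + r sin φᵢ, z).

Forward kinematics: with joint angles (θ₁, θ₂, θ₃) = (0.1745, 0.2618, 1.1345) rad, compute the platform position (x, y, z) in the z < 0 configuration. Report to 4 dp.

(0.0505, 0.0755, -0.2709)

φ1=0.0°: virtual centre (0.2982, 0.0000, -0.0208), radius l
φ2=120.0°: virtual centre (-0.1480, 0.2563, -0.0311), radius l
centre 3 = (0.2307·cos240.0°, 0.2307·sin240.0°, -0.1088) = (-0.1154, -0.1998, -0.1088)
subtract pairs → two planes through P
linear system: -0.8923x+0.5125y = -0.0008−-0.0204z; -0.8271x+-0.3996y = -0.0243−-0.1758z
Cramer: x(z) = 0.0164-0.1260z;  y(z) = 0.0269-0.1794z
sphere 1 gives Az²+Bz+C=0 with A=1.0480, B=0.1030, C=-0.0490;  B²−4AC=0.2161;  roots -0.2709, 0.1727;  negative root z = -0.2709
x = 0.0505, y = 0.0755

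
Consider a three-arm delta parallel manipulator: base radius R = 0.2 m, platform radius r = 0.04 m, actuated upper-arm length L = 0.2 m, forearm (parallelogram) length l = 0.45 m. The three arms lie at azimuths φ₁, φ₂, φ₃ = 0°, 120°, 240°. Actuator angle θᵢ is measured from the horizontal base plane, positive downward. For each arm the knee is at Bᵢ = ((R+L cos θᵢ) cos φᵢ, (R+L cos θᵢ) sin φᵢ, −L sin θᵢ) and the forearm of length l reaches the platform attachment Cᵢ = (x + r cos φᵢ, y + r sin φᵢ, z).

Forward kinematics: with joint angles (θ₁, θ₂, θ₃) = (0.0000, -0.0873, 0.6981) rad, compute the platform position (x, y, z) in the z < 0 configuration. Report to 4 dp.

(0.0428, 0.0910, -0.3060)

arm 1 at φ=0.0°: (R−r)+L cos θ1 = 0.3600;  O1 = (0.3600, 0.0000, 0.0000)
arm 2 at φ=120.0°: (R−r)+L cos θ2 = 0.3592;  O2 = (-0.1796, 0.3111, 0.0174)
φ3=240.0°: virtual centre (-0.1566, -0.2713, -0.1286), radius l
subtract pairs → two planes through P
linear system: -1.0792x+0.6222y = -0.0002−0.0349z; -1.0332x+-0.5425y = -0.0150−-0.2571z
Cramer: x(z) = 0.0077-0.1148z;  y(z) = 0.0129-0.2552z
into |P−O₁|² = l²: 1.0783z² + 0.0743z + -0.0782 = 0;  Δ = 0.3429;  z = -0.3060 or 0.2371 → z<0 root = -0.3060
x = 0.0428, y = 0.0910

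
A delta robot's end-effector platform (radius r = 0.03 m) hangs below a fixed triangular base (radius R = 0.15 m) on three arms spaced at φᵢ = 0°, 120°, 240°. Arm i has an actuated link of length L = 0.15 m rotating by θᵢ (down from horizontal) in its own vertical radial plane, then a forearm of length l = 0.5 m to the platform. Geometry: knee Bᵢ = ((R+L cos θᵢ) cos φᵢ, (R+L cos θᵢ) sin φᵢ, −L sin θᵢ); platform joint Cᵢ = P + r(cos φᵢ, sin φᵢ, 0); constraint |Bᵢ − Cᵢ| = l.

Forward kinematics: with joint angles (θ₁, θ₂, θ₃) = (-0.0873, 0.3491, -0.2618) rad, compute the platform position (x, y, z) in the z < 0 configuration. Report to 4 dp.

centre 1 = (0.2694·cos0.0°, 0.2694·sin0.0°, 0.0131) = (0.2694, 0.0000, 0.0131)
centre 2 = (0.2610·cos120.0°, 0.2610·sin120.0°, -0.0513) = (-0.1305, 0.2260, -0.0513)
arm 3 at φ=240.0°: ρ3 = 0.2649;  centre 3 = (-0.1324, -0.2294, 0.0388)
|centre ₂|²−|centre ₁|² = -0.0020;  |centre ₃|²−|centre ₁|² = -0.0011
linear system: -0.7998x+0.4520y = -0.0020−-0.1288z; -0.8037x+-0.4588y = -0.0011−0.0515z
det = 0.7302;  x = 0.0020+-0.0490z,  y = -0.0010+0.1981z
sphere 1 gives Az²+Bz+C=0 with A=1.0417, B=-0.0003, C=-0.1783;  B²−4AC=0.7428;  roots -0.4135, 0.4139;  negative root z = -0.4135
x = 0.0222, y = -0.0830

(0.0222, -0.0830, -0.4135)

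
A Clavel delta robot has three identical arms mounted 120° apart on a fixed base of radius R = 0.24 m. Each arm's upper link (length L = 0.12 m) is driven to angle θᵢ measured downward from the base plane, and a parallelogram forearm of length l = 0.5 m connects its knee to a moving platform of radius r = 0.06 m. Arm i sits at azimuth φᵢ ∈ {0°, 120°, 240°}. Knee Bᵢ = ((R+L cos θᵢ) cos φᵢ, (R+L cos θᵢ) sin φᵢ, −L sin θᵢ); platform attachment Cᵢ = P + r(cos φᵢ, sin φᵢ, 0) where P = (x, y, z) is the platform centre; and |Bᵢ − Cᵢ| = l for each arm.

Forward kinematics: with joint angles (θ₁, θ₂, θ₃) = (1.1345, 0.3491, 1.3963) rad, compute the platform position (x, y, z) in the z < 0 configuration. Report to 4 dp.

(-0.0360, 0.1272, -0.5121)

arm 1 at φ=0.0°: (R−r)+L cos θ1 = 0.2307;  centre 1 = (0.2307, 0.0000, -0.1088)
φ2=120.0°: virtual centre (-0.1464, 0.2535, -0.0410), radius l
centre 3 = (0.2008·cos240.0°, 0.2008·sin240.0°, -0.1182) = (-0.1004, -0.1739, -0.1182)
subtract pairs → two planes through P
[-0.7542 0.5071 0.1354]·P = 0.0223;  [-0.6623 -0.3479 -0.0188]·P = -0.0108
Cramer: x(z) = -0.0039+0.0628z;  y(z) = 0.0383-0.1737z
quadratic in z: (1.0341)z²+(0.1748)z+(-0.1817)=0, √Δ=0.8843 → z ∈ {-0.5121, 0.3431}; z = -0.5121 (taking z<0)
x = -0.0360, y = 0.1272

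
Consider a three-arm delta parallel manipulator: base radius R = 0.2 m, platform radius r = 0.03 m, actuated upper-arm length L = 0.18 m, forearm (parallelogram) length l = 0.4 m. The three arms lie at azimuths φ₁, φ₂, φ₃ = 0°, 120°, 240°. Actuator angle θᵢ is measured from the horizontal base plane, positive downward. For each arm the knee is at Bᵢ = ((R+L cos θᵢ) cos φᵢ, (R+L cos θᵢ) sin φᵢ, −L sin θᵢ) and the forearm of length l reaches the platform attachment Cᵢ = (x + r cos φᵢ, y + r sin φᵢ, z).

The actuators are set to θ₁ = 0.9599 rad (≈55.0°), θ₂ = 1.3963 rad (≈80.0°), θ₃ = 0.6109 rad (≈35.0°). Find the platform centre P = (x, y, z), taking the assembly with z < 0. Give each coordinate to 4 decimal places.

O1 = (0.2732·cos0.0°, 0.2732·sin0.0°, -0.1474) = (0.2732, 0.0000, -0.1474)
φ2=120.0°: virtual centre (-0.1006, 0.1743, -0.1773), radius l
φ3=240.0°: virtual centre (-0.1587, -0.2749, -0.1032), radius l
|O₂|²−|O₁|² = -0.0245;  |O₃|²−|O₁|² = 0.0150
plane₁₂: -0.7477x+0.3486y+-0.0596z = -0.0245
Cramer: x(z) = 0.0115-0.0028z;  y(z) = -0.0455+0.1651z
sphere 1 gives Az²+Bz+C=0 with A=1.0273, B=0.2813, C=-0.0677;  B²−4AC=0.3573;  roots -0.4279, 0.1540;  negative root z = -0.4279
x = 0.0127, y = -0.1161

(0.0127, -0.1161, -0.4279)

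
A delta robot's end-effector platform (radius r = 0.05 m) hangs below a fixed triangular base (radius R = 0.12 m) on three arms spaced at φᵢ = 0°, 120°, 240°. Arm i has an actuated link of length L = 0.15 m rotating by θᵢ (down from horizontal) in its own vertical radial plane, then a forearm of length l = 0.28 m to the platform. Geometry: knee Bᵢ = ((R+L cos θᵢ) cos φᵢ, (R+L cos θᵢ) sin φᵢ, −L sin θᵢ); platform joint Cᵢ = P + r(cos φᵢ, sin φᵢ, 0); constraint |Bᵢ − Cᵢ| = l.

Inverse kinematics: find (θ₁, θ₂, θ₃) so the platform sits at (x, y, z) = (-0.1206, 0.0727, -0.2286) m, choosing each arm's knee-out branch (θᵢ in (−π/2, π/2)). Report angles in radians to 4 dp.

arm 1 (φ=0.0°): x'=-0.1206, y'=0.0727
  A=0.1906, B=-0.2286, C=(l²−L²−A²−y'²−z²)/(2L)=-0.1266
  √(A²+B²)=0.2976;  θ1 = -0.8758+2.0100 ≈ 1.1342
rotate P by −φ2: (0.1233, 0.0681, -0.2286)
  A=-0.0533, B=-0.2286, C=(l²−L²−A²−y'²−z²)/(2L)=-0.0128
  γ=atan2(-0.2286,-0.0533)=-1.7997;  ψ=arccos(-0.0544)=1.6252;  θ2=γ+ψ≈-0.1745
rotate P by −φ3: (-0.0027, -0.1408, -0.2286)
  A=0.0727, B=-0.2286, C=(l²−L²−A²−y'²−z²)/(2L)=-0.0715
  √(A²+B²)=0.2399;  θ3 = -1.2630+1.8736 ≈ 0.6106

θ₁ = 1.1342, θ₂ = -0.1745, θ₃ = 0.6106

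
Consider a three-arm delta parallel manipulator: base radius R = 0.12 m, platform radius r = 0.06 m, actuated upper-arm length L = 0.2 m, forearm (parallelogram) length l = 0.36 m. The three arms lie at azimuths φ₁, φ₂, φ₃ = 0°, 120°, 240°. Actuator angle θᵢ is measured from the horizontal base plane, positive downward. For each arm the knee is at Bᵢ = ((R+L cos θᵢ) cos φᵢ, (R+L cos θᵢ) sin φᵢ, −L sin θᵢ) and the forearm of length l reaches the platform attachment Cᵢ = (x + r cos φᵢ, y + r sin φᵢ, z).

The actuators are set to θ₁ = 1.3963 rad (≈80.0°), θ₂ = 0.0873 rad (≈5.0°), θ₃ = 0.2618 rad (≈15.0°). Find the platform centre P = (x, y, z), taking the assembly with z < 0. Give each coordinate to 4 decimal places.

(-0.2530, 0.0214, -0.2878)

φ1=0.0°: virtual centre (0.0947, 0.0000, -0.1970), radius l
centre 2 = (0.2592·cos120.0°, 0.2592·sin120.0°, -0.0174) = (-0.1296, 0.2245, -0.0174)
φ3=240.0°: virtual centre (-0.1266, -0.2193, -0.0518), radius l
|centre ₂|²−|centre ₁|² = 0.0197;  |centre ₃|²−|centre ₁|² = 0.0190
[-0.4487 0.4490 0.3590]·P = 0.0197;  [-0.4426 -0.4385 0.2904]·P = 0.0190
det = 0.3955;  x = -0.0435+0.7278z,  y = 0.0005+-0.0724z
quadratic in z: (1.5349)z²+(0.1927)z+(-0.0717)=0, √Δ=0.6909 → z ∈ {-0.2878, 0.1623}; z = -0.2878 (taking z<0)
x = -0.2530, y = 0.0214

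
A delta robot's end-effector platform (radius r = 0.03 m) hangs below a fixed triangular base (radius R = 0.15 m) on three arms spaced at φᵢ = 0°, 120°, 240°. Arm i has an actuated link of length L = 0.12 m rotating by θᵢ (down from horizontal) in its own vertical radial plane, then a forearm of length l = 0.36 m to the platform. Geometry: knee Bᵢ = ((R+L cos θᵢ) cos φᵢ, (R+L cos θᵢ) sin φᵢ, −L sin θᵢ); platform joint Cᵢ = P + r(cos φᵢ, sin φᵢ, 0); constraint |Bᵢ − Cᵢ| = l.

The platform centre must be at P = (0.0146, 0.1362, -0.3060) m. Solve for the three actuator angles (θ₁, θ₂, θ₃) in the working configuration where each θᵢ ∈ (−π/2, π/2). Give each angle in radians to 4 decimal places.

θ₁ = 0.4361, θ₂ = -0.1745, θ₃ = 1.1342

φ1=0.0° → target in arm frame (0.0146, 0.1362)
  A cos θ + B sin θ = C:  0.1054·cos θ + -0.3060·sin θ = -0.0337
  θ1 = atan2(B,A) + arccos(C/0.3236) = 0.4361
φ2=120.0° → target in arm frame (0.1107, -0.0807)
  A=0.0093, B=-0.3060, C=(l²−L²−A²−y'²−z²)/(2L)=0.0623
  γ=atan2(-0.3060,0.0093)=-1.5403;  ψ=arccos(0.2036)=1.3658;  θ2=γ+ψ≈-0.1745
rotate P by −φ3: (-0.1253, -0.0555, -0.3060)
  A cos θ + B sin θ = C:  0.2453·cos θ + -0.3060·sin θ = -0.1736
  √(A²+B²)=0.3922;  θ3 = -0.8952+2.0293 ≈ 1.1342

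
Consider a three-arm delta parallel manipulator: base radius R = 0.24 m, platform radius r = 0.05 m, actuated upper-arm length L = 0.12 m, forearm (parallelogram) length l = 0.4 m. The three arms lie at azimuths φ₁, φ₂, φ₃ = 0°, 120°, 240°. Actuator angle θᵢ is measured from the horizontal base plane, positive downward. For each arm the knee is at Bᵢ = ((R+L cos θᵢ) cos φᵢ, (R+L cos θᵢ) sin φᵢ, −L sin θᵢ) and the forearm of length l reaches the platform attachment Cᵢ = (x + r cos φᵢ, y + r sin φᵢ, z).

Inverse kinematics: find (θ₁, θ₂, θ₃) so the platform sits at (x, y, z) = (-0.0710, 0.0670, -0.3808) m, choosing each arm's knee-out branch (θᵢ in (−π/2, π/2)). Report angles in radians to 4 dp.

θ₁ = 1.3084, θ₂ = 0.3491, θ₃ = 1.0467

arm 1 (φ=0.0°): x'=-0.0710, y'=0.0670
  A=0.2610, B=-0.3808, C=(l²−L²−A²−y'²−z²)/(2L)=-0.3001
  θ1 = atan2(B,A) + arccos(C/0.4617) = 1.3084
rotate P by −φ2: (0.0935, 0.0280, -0.3808)
  e−x'=0.0965;  (l²−L²−(e−x')²−y'²−z²)/2L = -0.0396
  γ=atan2(-0.3808,0.0965)=-1.3227;  ψ=arccos(-0.1008)=1.6717;  θ2=γ+ψ≈0.3491
φ3=240.0° → target in arm frame (-0.0225, -0.0950)
  A=0.2125, B=-0.3808, C=(l²−L²−A²−y'²−z²)/(2L)=-0.2233
  γ=atan2(-0.3808,0.2125)=-1.0618;  ψ=arccos(-0.5121)=2.1084;  θ3=γ+ψ≈1.0467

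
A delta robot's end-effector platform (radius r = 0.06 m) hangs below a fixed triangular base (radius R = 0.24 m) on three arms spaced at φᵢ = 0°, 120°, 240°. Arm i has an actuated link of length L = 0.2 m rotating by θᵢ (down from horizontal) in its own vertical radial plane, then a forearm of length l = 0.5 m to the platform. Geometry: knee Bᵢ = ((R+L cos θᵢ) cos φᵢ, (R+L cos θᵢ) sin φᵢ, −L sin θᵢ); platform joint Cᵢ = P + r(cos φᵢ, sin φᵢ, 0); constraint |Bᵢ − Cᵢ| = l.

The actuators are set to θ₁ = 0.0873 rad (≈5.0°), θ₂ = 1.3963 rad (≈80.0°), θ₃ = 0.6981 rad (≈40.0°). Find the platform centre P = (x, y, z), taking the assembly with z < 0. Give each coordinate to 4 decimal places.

O1 = (0.3792·cos0.0°, 0.3792·sin0.0°, -0.0174) = (0.3792, 0.0000, -0.0174)
φ2=120.0°: virtual centre (-0.1074, 0.1860, -0.1970), radius l
arm 3 at φ=240.0°: e+L cos θ3 = 0.3332;  O3 = (-0.1666, -0.2886, -0.1286)
eliminate P² terms by subtracting sphere 1 from 2 and 3
plane₁₂: -0.9732x+0.3719y+-0.3590z = -0.0592
Cramer: x(z) = 0.0417-0.2996z;  y(z) = -0.0502+0.1816z
into |P−O₁|² = l²: 1.1227z² + 0.2189z + -0.1332 = 0;  Δ = 0.6463;  z = -0.4555 or 0.2605 → z<0 root = -0.4555
x = 0.1781, y = -0.1329

(0.1781, -0.1329, -0.4555)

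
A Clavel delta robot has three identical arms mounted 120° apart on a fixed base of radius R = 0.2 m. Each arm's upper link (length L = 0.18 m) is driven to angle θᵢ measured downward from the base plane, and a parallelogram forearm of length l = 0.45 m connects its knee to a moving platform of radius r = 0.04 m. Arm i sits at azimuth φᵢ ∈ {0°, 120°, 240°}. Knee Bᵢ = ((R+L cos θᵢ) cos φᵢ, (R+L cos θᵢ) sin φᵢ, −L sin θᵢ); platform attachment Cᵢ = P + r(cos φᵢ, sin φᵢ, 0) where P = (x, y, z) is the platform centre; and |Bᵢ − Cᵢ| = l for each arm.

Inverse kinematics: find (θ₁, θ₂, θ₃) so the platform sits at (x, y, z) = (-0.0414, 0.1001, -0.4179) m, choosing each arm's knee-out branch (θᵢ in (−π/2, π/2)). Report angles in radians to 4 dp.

θ₁ = 0.7855, θ₂ = 0.1748, θ₃ = 0.8729

φ1=0.0° → target in arm frame (-0.0414, 0.1001)
  A=0.2014, B=-0.4179, C=(l²−L²−A²−y'²−z²)/(2L)=-0.1531
  √(A²+B²)=0.4639;  θ1 = -1.1217+1.9072 ≈ 0.7855
rotate P by −φ2: (0.1074, -0.0142, -0.4179)
  A cos θ + B sin θ = C:  0.0526·cos θ + -0.4179·sin θ = -0.0209
  √(A²+B²)=0.4212;  θ2 = -1.4456+1.6203 ≈ 0.1748
rotate P by −φ3: (-0.0660, -0.0859, -0.4179)
  A cos θ + B sin θ = C:  0.2260·cos θ + -0.4179·sin θ = -0.1750
  γ=atan2(-0.4179,0.2260)=-1.0751;  ψ=arccos(-0.3683)=1.9480;  θ3=γ+ψ≈0.8729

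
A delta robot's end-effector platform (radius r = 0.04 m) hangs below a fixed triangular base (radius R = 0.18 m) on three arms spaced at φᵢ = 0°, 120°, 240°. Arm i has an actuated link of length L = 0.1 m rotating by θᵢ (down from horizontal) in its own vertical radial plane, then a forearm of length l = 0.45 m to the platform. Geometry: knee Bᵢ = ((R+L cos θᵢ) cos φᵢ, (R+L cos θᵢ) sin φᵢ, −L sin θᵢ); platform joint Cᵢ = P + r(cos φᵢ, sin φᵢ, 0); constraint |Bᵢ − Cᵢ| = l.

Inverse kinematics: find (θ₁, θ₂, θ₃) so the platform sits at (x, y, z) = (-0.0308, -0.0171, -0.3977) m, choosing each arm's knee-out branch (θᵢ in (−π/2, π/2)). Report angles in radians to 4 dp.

θ₁ = 0.3494, θ₂ = 0.1744, θ₃ = 0.0001

φ1=0.0° → target in arm frame (-0.0308, -0.0171)
  A cos θ + B sin θ = C:  0.1708·cos θ + -0.3977·sin θ = 0.0243
  θ1 = atan2(B,A) + arccos(C/0.4328) = 0.3494
rotate P by −φ2: (0.0006, 0.0352, -0.3977)
  A=0.1394, B=-0.3977, C=(l²−L²−A²−y'²−z²)/(2L)=0.0683
  γ=atan2(-0.3977,0.1394)=-1.2336;  ψ=arccos(0.1621)=1.4080;  θ2=γ+ψ≈0.1744
φ3=240.0° → target in arm frame (0.0302, -0.0181)
  e−x'=0.1098;  (l²−L²−(e−x')²−y'²−z²)/2L = 0.1098
  γ=atan2(-0.3977,0.1098)=-1.3014;  ψ=arccos(0.2660)=1.3015;  θ3=γ+ψ≈0.0001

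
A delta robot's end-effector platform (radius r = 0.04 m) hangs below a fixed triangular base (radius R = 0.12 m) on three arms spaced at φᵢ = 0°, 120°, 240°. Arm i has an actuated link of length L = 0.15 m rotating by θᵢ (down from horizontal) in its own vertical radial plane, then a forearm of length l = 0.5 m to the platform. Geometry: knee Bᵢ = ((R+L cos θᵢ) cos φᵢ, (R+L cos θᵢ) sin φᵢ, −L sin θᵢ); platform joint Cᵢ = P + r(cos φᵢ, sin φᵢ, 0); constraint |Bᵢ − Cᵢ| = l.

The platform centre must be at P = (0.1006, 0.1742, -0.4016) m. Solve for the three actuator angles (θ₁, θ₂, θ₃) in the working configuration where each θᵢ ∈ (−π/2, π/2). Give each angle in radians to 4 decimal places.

θ₁ = -0.3495, θ₂ = -0.3493, θ₃ = 0.6982

arm 1 (φ=0.0°): x'=0.1006, y'=0.1742
  e−x'=-0.0206;  (l²−L²−(e−x')²−y'²−z²)/2L = 0.1182
  √(A²+B²)=0.4021;  θ1 = -1.6220+1.2726 ≈ -0.3495
φ2=120.0° → target in arm frame (0.1006, -0.1742)
  A=-0.0206, B=-0.4016, C=(l²−L²−A²−y'²−z²)/(2L)=0.1181
  γ=atan2(-0.4016,-0.0206)=-1.6220;  ψ=arccos(0.2938)=1.2726;  θ2=γ+ψ≈-0.3493
arm 3 (φ=240.0°): x'=-0.2012, y'=0.0000
  A=0.2812, B=-0.4016, C=(l²−L²−A²−y'²−z²)/(2L)=-0.0428
  θ3 = atan2(B,A) + arccos(C/0.4902) = 0.6982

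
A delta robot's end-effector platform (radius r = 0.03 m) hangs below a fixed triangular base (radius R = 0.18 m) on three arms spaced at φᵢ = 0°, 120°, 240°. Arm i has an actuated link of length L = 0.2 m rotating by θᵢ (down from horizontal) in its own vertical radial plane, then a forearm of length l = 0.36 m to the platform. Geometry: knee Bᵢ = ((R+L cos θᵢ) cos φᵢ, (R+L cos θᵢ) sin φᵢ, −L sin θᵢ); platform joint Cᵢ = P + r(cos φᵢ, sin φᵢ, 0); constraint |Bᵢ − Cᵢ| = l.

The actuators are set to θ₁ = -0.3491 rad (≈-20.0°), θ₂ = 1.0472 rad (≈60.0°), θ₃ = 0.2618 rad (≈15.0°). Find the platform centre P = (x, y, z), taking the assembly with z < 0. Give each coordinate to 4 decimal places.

(0.0844, -0.0763, -0.1755)

centre 1 = (0.3379·cos0.0°, 0.3379·sin0.0°, 0.0684) = (0.3379, 0.0000, 0.0684)
centre 2 = (0.2500·cos120.0°, 0.2500·sin120.0°, -0.1732) = (-0.1250, 0.2165, -0.1732)
φ3=240.0°: virtual centre (-0.1716, -0.2972, -0.0518), radius l
subtract pairs → two planes through P
linear system: -0.9259x+0.4330y = -0.0264−-0.4832z; -1.0191x+-0.5944y = 0.0016−-0.2403z
Cramer: x(z) = 0.0151-0.3946z;  y(z) = -0.0286+0.2722z
into |P−centre ₁|² = l²: 1.2298z² + 0.1024z + -0.0199 = 0;  Δ = 0.1084;  z = -0.1755 or 0.0922 → z<0 root = -0.1755
x = 0.0844, y = -0.0763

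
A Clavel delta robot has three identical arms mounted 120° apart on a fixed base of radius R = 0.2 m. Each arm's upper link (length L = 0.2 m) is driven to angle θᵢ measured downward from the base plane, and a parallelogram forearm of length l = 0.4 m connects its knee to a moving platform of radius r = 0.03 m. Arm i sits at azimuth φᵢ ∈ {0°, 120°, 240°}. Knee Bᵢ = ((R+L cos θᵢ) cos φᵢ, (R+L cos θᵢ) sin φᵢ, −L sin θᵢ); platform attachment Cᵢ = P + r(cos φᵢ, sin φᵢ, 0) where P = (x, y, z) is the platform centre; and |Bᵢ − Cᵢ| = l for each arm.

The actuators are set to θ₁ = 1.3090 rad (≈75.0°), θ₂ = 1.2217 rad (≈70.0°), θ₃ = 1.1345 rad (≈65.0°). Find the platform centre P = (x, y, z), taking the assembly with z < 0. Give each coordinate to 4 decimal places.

φ1=0.0°: virtual centre (0.2218, 0.0000, -0.1932), radius l
arm 2 at φ=120.0°: ρ2 = 0.2384;  S2 = (-0.1192, 0.2065, -0.1879)
arm 3 at φ=240.0°: ρ3 = 0.2545;  S3 = (-0.1273, -0.2204, -0.1813)
|S₂|²−|S₁|² = 0.0057;  |S₃|²−|S₁|² = 0.0111
linear system: -0.6819x+0.4129y = 0.0057−0.0105z; -0.6980x+-0.4408y = 0.0111−0.0238z
det = 0.5889;  x = -0.0120+0.0246z,  y = -0.0062+0.0152z
into |P−S₁|² = l²: 1.0008z² + 0.3747z + -0.0680 = 0;  Δ = 0.4125;  z = -0.5081 or 0.1337 → z<0 root = -0.5081
x = -0.0245, y = -0.0139

(-0.0245, -0.0139, -0.5081)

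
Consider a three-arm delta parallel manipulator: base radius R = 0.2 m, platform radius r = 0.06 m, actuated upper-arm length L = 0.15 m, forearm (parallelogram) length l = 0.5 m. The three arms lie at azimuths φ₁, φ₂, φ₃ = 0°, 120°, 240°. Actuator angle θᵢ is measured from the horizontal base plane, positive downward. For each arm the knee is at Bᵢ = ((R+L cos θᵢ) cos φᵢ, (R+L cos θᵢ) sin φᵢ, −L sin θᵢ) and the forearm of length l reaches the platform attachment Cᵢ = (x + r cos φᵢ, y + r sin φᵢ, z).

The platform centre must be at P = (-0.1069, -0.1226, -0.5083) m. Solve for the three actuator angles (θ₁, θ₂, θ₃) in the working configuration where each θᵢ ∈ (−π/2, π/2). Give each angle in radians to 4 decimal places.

rotate P by −φ1: (-0.1069, -0.1226, -0.5083)
  e−x'=0.2469;  (l²−L²−(e−x')²−y'²−z²)/2L = -0.3562
  θ1 = atan2(B,A) + arccos(C/0.5651) = 1.1342
rotate P by −φ2: (-0.0527, 0.1539, -0.5083)
  A cos θ + B sin θ = C:  0.1927·cos θ + -0.5083·sin θ = -0.3056
  √(A²+B²)=0.5436;  θ2 = -1.2084+2.1679 ≈ 0.9595
arm 3 (φ=240.0°): x'=0.1596, y'=-0.0313
  A=-0.0196, B=-0.5083, C=(l²−L²−A²−y'²−z²)/(2L)=-0.1074
  γ=atan2(-0.5083,-0.0196)=-1.6094;  ψ=arccos(-0.2112)=1.7836;  θ3=γ+ψ≈0.1742

θ₁ = 1.1342, θ₂ = 0.9595, θ₃ = 0.1742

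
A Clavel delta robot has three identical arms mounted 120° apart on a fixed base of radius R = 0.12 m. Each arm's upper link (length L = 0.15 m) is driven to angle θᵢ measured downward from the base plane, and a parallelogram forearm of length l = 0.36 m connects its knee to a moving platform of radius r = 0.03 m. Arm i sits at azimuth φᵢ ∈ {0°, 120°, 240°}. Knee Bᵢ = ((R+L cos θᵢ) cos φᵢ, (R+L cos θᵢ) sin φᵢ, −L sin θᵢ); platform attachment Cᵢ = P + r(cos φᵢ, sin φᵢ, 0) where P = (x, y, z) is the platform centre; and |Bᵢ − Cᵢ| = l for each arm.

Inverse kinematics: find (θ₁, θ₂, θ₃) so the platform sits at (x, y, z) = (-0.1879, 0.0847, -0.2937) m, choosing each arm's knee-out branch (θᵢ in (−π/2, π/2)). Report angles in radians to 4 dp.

θ₁ = 1.3093, θ₂ = -0.2615, θ₃ = 0.5237

arm 1 (φ=0.0°): x'=-0.1879, y'=0.0847
  A cos θ + B sin θ = C:  0.2779·cos θ + -0.2937·sin θ = -0.2119
  θ1 = atan2(B,A) + arccos(C/0.4043) = 1.3093
arm 2 (φ=120.0°): x'=0.1673, y'=0.1204
  e−x'=-0.0773;  (l²−L²−(e−x')²−y'²−z²)/2L = 0.0012
  γ=atan2(-0.2937,-0.0773)=-1.8282;  ψ=arccos(0.0041)=1.5667;  θ2=γ+ψ≈-0.2615
rotate P by −φ3: (0.0206, -0.2051, -0.2937)
  A=0.0694, B=-0.2937, C=(l²−L²−A²−y'²−z²)/(2L)=-0.0868
  γ=atan2(-0.2937,0.0694)=-1.3387;  ψ=arccos(-0.2875)=1.8625;  θ3=γ+ψ≈0.5237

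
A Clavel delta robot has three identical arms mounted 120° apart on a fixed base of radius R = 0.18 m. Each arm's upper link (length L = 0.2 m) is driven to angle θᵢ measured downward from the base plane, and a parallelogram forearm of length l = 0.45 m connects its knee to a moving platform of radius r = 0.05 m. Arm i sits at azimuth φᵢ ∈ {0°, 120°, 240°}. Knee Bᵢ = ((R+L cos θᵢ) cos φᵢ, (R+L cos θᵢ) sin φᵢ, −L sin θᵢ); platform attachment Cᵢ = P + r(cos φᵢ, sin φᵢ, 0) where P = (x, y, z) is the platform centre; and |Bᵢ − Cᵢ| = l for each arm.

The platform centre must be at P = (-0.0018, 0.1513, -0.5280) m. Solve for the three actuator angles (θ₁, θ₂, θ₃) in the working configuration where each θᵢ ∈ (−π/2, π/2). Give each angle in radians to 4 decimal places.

θ₁ = 1.0472, θ₂ = 0.6109, θ₃ = 1.3962

arm 1 (φ=0.0°): x'=-0.0018, y'=0.1513
  e−x'=0.1318;  (l²−L²−(e−x')²−y'²−z²)/2L = -0.3914
  γ=atan2(-0.5280,0.1318)=-1.3262;  ψ=arccos(-0.7192)=2.3734;  θ1=γ+ψ≈1.0472
rotate P by −φ2: (0.1319, -0.0741, -0.5280)
  A cos θ + B sin θ = C:  -0.0019·cos θ + -0.5280·sin θ = -0.3044
  γ=atan2(-0.5280,-0.0019)=-1.5745;  ψ=arccos(-0.5766)=2.1853;  θ2=γ+ψ≈0.6109
arm 3 (φ=240.0°): x'=-0.1301, y'=-0.0772
  A cos θ + B sin θ = C:  0.2601·cos θ + -0.5280·sin θ = -0.4748
  θ3 = atan2(B,A) + arccos(C/0.5886) = 1.3962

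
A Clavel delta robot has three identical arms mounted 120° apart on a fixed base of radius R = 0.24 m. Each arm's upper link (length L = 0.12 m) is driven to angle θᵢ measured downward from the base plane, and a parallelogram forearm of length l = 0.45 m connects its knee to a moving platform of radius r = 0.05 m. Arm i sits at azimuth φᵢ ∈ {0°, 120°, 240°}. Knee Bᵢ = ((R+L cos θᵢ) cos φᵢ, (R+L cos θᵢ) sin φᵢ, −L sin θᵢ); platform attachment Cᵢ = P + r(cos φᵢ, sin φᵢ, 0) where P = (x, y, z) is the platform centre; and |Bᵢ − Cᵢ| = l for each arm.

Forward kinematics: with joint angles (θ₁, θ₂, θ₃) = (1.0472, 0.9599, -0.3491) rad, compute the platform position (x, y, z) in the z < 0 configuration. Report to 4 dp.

φ1=0.0°: virtual centre (0.2500, 0.0000, -0.1039), radius l
φ2=120.0°: virtual centre (-0.1294, 0.2242, -0.0983), radius l
arm 3 at φ=240.0°: ρ3 = 0.3028;  O3 = (-0.1514, -0.2622, 0.0410)
|O₂|²−|O₁|² = 0.0034;  |O₃|²−|O₁|² = 0.0200
[-0.7588 0.4483 0.0113]·P = 0.0034;  [-0.8028 -0.5244 0.2899]·P = 0.0200
det = 0.7578;  x = -0.0142+0.1793z,  y = -0.0165+0.2784z
into |P−O₁|² = l²: 1.1097z² + 0.1039z + -0.1216 = 0;  Δ = 0.5507;  z = -0.3812 or 0.2876 → z<0 root = -0.3812
x = -0.0825, y = -0.1226

(-0.0825, -0.1226, -0.3812)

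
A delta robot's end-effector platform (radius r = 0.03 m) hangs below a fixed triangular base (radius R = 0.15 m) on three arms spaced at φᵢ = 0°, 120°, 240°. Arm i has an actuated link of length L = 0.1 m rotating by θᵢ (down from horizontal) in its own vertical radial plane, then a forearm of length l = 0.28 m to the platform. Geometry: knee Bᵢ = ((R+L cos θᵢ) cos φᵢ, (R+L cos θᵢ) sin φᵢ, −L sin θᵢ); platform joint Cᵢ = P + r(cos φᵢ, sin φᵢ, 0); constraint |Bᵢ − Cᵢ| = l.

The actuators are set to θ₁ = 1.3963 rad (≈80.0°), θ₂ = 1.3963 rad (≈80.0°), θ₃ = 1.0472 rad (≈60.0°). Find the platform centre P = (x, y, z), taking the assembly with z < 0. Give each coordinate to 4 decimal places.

(-0.0164, -0.0285, -0.3307)

φ1=0.0°: virtual centre (0.1374, 0.0000, -0.0985), radius l
O2 = (0.1374·cos120.0°, 0.1374·sin120.0°, -0.0985) = (-0.0687, 0.1190, -0.0985)
arm 3 at φ=240.0°: ρ3 = 0.1700;  O3 = (-0.0850, -0.1472, -0.0866)
subtract pairs → two planes through P
linear system: -0.4121x+0.2379y = 0.0000−0.0000z; -0.4447x+-0.2944y = 0.0078−0.0238z
det = 0.2271;  x = -0.0082+0.0249z,  y = -0.0142+0.0431z
sphere 1 gives Az²+Bz+C=0 with A=1.0025, B=0.1885, C=-0.0473;  B²−4AC=0.2252;  roots -0.3307, 0.1427;  negative root z = -0.3307
x = -0.0164, y = -0.0285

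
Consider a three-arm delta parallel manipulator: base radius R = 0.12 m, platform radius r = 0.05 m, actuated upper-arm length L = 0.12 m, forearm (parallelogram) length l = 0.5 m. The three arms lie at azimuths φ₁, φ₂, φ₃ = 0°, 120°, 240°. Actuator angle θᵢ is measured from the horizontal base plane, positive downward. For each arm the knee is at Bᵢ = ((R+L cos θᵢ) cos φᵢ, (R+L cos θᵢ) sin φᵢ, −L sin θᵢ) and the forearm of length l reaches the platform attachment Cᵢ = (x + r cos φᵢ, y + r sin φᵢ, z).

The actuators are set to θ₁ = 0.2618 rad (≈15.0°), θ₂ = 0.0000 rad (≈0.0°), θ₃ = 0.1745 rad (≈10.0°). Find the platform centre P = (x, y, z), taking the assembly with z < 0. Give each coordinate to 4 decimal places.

(-0.0359, 0.0307, -0.4781)

S1 = (0.1859·cos0.0°, 0.1859·sin0.0°, -0.0311) = (0.1859, 0.0000, -0.0311)
φ2=120.0°: virtual centre (-0.0950, 0.1645, 0.0000), radius l
arm 3 at φ=240.0°: (R−r)+L cos θ3 = 0.1882;  S3 = (-0.0941, -0.1630, -0.0208)
|S₂|²−|S₁|² = 0.0006;  |S₃|²−|S₁|² = 0.0003
linear system: -0.5618x+0.3291y = 0.0006−0.0621z; -0.5600x+-0.3259y = 0.0003−0.0204z
det = 0.3674;  x = -0.0008+0.0734z,  y = 0.0004+-0.0634z
into |P−S₁|² = l²: 1.0094z² + 0.0347z + -0.2142 = 0;  Δ = 0.8660;  z = -0.4781 or 0.4438 → z<0 root = -0.4781
x = -0.0359, y = 0.0307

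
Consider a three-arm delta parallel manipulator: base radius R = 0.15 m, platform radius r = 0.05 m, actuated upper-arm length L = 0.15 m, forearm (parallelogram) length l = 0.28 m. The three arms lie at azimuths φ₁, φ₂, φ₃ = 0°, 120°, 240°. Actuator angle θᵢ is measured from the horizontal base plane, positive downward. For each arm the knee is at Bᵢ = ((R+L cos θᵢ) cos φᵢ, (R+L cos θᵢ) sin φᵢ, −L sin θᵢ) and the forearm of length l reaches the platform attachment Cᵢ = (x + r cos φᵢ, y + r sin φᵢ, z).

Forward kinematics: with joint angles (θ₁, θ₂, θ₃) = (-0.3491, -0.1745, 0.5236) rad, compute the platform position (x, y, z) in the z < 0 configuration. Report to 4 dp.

arm 1 at φ=0.0°: ρ1 = 0.2410;  S1 = (0.2410, 0.0000, 0.0513)
S2 = (0.2477·cos120.0°, 0.2477·sin120.0°, 0.0260) = (-0.1239, 0.2145, 0.0260)
φ3=240.0°: virtual centre (-0.1150, -0.1991, -0.0750), radius l
subtract pairs → two planes through P
plane₁₂: -0.7296x+0.4291y+-0.0505z = 0.0014
Cramer: x(z) = 0.0007-0.2156z;  y(z) = 0.0043-0.2489z
quadratic in z: (1.1085)z²+(-0.0011)z+(-0.0180)=0, √Δ=0.2827 → z ∈ {-0.1270, 0.1280}; z = -0.1270 (taking z<0)
x = 0.0281, y = 0.0359

(0.0281, 0.0359, -0.1270)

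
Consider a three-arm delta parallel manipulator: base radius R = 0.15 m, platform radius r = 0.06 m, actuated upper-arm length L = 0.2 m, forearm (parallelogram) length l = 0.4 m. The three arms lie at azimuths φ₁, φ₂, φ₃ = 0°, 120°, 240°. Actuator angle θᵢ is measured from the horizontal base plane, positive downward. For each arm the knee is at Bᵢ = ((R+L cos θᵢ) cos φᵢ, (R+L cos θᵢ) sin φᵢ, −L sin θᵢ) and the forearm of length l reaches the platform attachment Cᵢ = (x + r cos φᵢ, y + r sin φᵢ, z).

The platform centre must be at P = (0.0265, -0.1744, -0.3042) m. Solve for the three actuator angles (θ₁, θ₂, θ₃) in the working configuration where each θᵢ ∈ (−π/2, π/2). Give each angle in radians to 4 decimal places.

arm 1 (φ=0.0°): x'=0.0265, y'=-0.1744
  A=0.0635, B=-0.3042, C=(l²−L²−A²−y'²−z²)/(2L)=-0.0175
  √(A²+B²)=0.3108;  θ1 = -1.3650+1.6270 ≈ 0.2620
φ2=120.0° → target in arm frame (-0.1643, 0.0643)
  A=0.2543, B=-0.3042, C=(l²−L²−A²−y'²−z²)/(2L)=-0.1033
  γ=atan2(-0.3042,0.2543)=-0.8745;  ψ=arccos(-0.2606)=1.8344;  θ2=γ+ψ≈0.9599
φ3=240.0° → target in arm frame (0.1378, 0.1101)
  A=-0.0478, B=-0.3042, C=(l²−L²−A²−y'²−z²)/(2L)=0.0326
  θ3 = atan2(B,A) + arccos(C/0.3079) = -0.2619

θ₁ = 0.2620, θ₂ = 0.9599, θ₃ = -0.2619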